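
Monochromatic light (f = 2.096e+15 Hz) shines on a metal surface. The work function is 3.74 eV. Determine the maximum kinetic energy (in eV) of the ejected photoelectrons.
4.9284 eV

Using Einstein's photoelectric equation: KE_max = hf - φ

First, calculate the photon energy:
E_photon = hf = (6.626×10⁻³⁴ J·s)(2.096e+15 Hz)
E_photon = 8.6684 eV

Then, the maximum kinetic energy:
KE_max = E_photon - φ = 8.6684 eV - 3.74 eV = 4.9284 eV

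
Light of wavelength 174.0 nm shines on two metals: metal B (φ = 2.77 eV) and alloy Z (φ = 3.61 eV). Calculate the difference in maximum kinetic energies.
0.8400 eV

Using KE_max = hc/λ - φ for each metal:

Photon energy: E = hc/λ = 7.1255 eV

For metal B (φ₁ = 2.77 eV):
KE₁ = E - φ₁ = 7.1255 - 2.77 = 4.3555 eV

For alloy Z (φ₂ = 3.61 eV):
KE₂ = E - φ₂ = 7.1255 - 3.61 = 3.5155 eV

Difference:
ΔKE = KE₁ - KE₂ = 4.3555 - 3.5155 = 0.8400 eV

Note: The difference equals the difference in work functions: 3.61 - 2.77 = 0.84 eV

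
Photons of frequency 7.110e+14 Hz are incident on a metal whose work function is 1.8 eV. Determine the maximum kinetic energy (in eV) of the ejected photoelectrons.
1.1405 eV

Using Einstein's photoelectric equation: KE_max = hf - φ

First, calculate the photon energy:
E_photon = hf = (6.626×10⁻³⁴ J·s)(7.110e+14 Hz)
E_photon = 2.9405 eV

Then, the maximum kinetic energy:
KE_max = E_photon - φ = 2.9405 eV - 1.8 eV = 1.1405 eV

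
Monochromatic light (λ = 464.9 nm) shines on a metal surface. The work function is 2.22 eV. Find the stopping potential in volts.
0.4469 V

The stopping potential V_s satisfies: eV_s = KE_max

First, find KE_max using Einstein's equation:
E_photon = hc/λ = 2.6669 eV
KE_max = E_photon - φ = 2.6669 - 2.22 = 0.4469 eV

Since eV_s = KE_max:
V_s = KE_max/e = 0.4469 V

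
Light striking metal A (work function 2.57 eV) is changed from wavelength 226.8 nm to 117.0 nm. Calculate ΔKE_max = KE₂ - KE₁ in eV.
5.1303 eV

Using Einstein's equation: KE_max = hc/λ - φ

For λ₁ = 226.8 nm:
KE₁ = hc/λ₁ - φ = 5.4667 - 2.57 = 2.8967 eV

For λ₂ = 117.0 nm:
KE₂ = hc/λ₂ - φ = 10.5969 - 2.57 = 8.0269 eV

Change in KE:
ΔKE = KE₂ - KE₁ = 8.0269 - 2.8967 = 5.1303 eV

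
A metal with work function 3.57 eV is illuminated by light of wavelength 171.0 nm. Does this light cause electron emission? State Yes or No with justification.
Yes

For photoemission, the photon energy must exceed the work function.

Photon energy: E = hc/λ = 7.2505 eV
Work function: φ = 3.57 eV

Since E_photon (7.2505 eV) > φ (3.57 eV), photoemission WILL occur.
The threshold wavelength is λ₀ = hc/φ = 347.3 nm.
Since 171.0 nm < 347.3 nm, the light has sufficient energy.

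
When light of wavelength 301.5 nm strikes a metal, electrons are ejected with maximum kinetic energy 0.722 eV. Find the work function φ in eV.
3.39 eV

From Einstein's photoelectric equation: KE_max = hf - φ = hc/λ - φ

Rearranging for φ:
φ = hc/λ - KE_max

Calculate photon energy:
E_photon = hc/λ = 4.1122 eV

Therefore:
φ = 4.1122 - 0.722 = 3.39 eV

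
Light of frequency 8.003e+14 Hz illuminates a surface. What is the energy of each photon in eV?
3.3098 eV

Using E = hf:

E = hf = (6.626×10⁻³⁴ J·s)(8.003e+14 Hz)
E = 3.3098 eV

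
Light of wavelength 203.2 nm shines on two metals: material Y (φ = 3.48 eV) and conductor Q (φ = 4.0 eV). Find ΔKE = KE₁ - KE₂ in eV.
0.5200 eV

Using KE_max = hc/λ - φ for each metal:

Photon energy: E = hc/λ = 6.1016 eV

For material Y (φ₁ = 3.48 eV):
KE₁ = E - φ₁ = 6.1016 - 3.48 = 2.6216 eV

For conductor Q (φ₂ = 4.0 eV):
KE₂ = E - φ₂ = 6.1016 - 4.0 = 2.1016 eV

Difference:
ΔKE = KE₁ - KE₂ = 2.6216 - 2.1016 = 0.5200 eV

Note: The difference equals the difference in work functions: 4.0 - 3.48 = 0.52 eV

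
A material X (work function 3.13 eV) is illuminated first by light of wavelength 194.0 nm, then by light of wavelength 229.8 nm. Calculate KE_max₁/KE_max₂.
1.4395

Using Einstein's equation: KE_max = hc/λ - φ

For λ₁ = 194.0 nm:
E₁ = hc/λ₁ = 6.3909 eV
KE₁ = E₁ - φ = 6.3909 - 3.13 = 3.2609 eV

For λ₂ = 229.8 nm:
E₂ = hc/λ₂ = 5.3953 eV
KE₂ = E₂ - φ = 5.3953 - 3.13 = 2.2653 eV

Ratio: KE₁/KE₂ = 3.2609/2.2653 = 1.4395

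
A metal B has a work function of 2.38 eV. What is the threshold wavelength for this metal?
520.94 nm

The threshold wavelength is when the photon energy equals the work function:
hc/λ₀ = φ

Solving for λ₀:
λ₀ = hc/φ = (6.626×10⁻³⁴ J·s)(3×10⁸ m/s) / (2.38 eV × 1.602×10⁻¹⁹ J/eV)
λ₀ = 520.94 nm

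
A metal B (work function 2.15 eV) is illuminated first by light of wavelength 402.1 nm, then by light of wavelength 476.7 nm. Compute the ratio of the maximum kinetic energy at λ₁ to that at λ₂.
2.0702

Using Einstein's equation: KE_max = hc/λ - φ

For λ₁ = 402.1 nm:
E₁ = hc/λ₁ = 3.0834 eV
KE₁ = E₁ - φ = 3.0834 - 2.15 = 0.9334 eV

For λ₂ = 476.7 nm:
E₂ = hc/λ₂ = 2.6009 eV
KE₂ = E₂ - φ = 2.6009 - 2.15 = 0.4509 eV

Ratio: KE₁/KE₂ = 0.9334/0.4509 = 2.0702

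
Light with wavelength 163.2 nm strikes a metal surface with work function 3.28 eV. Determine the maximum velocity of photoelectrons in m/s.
1.2323e+06 m/s

First, find the maximum kinetic energy:
E_photon = hc/λ = 7.5971 eV
KE_max = E_photon - φ = 7.5971 - 3.28 = 4.3171 eV

Convert to Joules: KE_max = 4.3171 × 1.602×10⁻¹⁹ J = 6.9167e-19 J

Then use KE = ½mv² to find velocity:
v = √(2·KE/m) = √(2 × 6.9167e-19 J / 9.109e-31 kg)
v = 1.2323e+06 m/s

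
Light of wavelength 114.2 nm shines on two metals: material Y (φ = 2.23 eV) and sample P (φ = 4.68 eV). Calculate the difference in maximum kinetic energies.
2.4500 eV

Using KE_max = hc/λ - φ for each metal:

Photon energy: E = hc/λ = 10.8568 eV

For material Y (φ₁ = 2.23 eV):
KE₁ = E - φ₁ = 10.8568 - 2.23 = 8.6268 eV

For sample P (φ₂ = 4.68 eV):
KE₂ = E - φ₂ = 10.8568 - 4.68 = 6.1768 eV

Difference:
ΔKE = KE₁ - KE₂ = 8.6268 - 6.1768 = 2.4500 eV

Note: The difference equals the difference in work functions: 4.68 - 2.23 = 2.45 eV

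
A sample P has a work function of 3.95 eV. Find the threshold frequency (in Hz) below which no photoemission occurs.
9.5511e+14 Hz

The threshold frequency is when the photon energy equals the work function:
hf₀ = φ

Solving for f₀:
f₀ = φ/h = (3.95 eV × 1.602×10⁻¹⁹ J/eV) / (6.626×10⁻³⁴ J·s)
f₀ = 9.5511e+14 Hz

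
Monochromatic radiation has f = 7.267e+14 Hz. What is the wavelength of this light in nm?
412.54 nm

Using the wave equation: c = fλ

Solving for wavelength:
λ = c/f = (3×10⁸ m/s) / (7.267e+14 Hz)
λ = 412.54 nm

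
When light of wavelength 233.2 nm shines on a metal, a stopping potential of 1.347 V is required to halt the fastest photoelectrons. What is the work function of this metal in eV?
3.97 eV

The stopping potential gives the maximum kinetic energy: KE_max = eV_s = 1.347 eV

From Einstein's photoelectric equation: KE_max = hc/λ - φ
Rearranging: φ = hc/λ - KE_max

Calculate photon energy:
E_photon = hc/λ = (6.626×10⁻³⁴ J·s)(3×10⁸ m/s) / (233.2×10⁻⁹ m) = 5.3166 eV

Therefore:
φ = 5.3166 - 1.347 = 3.97 eV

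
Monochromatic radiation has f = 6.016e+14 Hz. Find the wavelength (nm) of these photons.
498.33 nm

Using the wave equation: c = fλ

Solving for wavelength:
λ = c/f = (3×10⁸ m/s) / (6.016e+14 Hz)
λ = 498.33 nm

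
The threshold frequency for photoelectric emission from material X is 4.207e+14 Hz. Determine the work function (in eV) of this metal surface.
1.74 eV

At the threshold frequency, photon energy equals work function:
φ = hf₀

Calculating:
φ = (6.626×10⁻³⁴ J·s)(4.207e+14 Hz)
φ = 1.74 eV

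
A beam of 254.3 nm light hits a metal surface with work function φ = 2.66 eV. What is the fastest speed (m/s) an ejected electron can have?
8.8280e+05 m/s

First, find the maximum kinetic energy:
E_photon = hc/λ = 4.8755 eV
KE_max = E_photon - φ = 4.8755 - 2.66 = 2.2155 eV

Convert to Joules: KE_max = 2.2155 × 1.602×10⁻¹⁹ J = 3.5496e-19 J

Then use KE = ½mv² to find velocity:
v = √(2·KE/m) = √(2 × 3.5496e-19 J / 9.109e-31 kg)
v = 8.8280e+05 m/s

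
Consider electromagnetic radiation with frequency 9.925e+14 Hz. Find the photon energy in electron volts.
4.1047 eV

Using E = hf:

E = hf = (6.626×10⁻³⁴ J·s)(9.925e+14 Hz)
E = 4.1047 eV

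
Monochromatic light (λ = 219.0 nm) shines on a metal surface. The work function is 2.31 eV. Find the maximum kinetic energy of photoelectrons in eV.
3.3514 eV

Using Einstein's photoelectric equation: KE_max = hf - φ = hc/λ - φ

First, calculate the photon energy:
E_photon = hc/λ = (6.626×10⁻³⁴ J·s)(3×10⁸ m/s) / (219.0×10⁻⁹ m)
E_photon = 5.6614 eV

Then, the maximum kinetic energy:
KE_max = E_photon - φ = 5.6614 eV - 2.31 eV = 3.3514 eV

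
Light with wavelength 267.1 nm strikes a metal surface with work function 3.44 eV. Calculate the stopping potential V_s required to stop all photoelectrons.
1.2019 V

The stopping potential V_s satisfies: eV_s = KE_max

First, find KE_max using Einstein's equation:
E_photon = hc/λ = 4.6419 eV
KE_max = E_photon - φ = 4.6419 - 3.44 = 1.2019 eV

Since eV_s = KE_max:
V_s = KE_max/e = 1.2019 V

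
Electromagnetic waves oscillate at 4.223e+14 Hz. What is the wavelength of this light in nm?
709.90 nm

Using the wave equation: c = fλ

Solving for wavelength:
λ = c/f = (3×10⁸ m/s) / (4.223e+14 Hz)
λ = 709.90 nm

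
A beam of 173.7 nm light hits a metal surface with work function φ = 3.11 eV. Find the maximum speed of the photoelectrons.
1.1903e+06 m/s

First, find the maximum kinetic energy:
E_photon = hc/λ = 7.1378 eV
KE_max = E_photon - φ = 7.1378 - 3.11 = 4.0278 eV

Convert to Joules: KE_max = 4.0278 × 1.602×10⁻¹⁹ J = 6.4533e-19 J

Then use KE = ½mv² to find velocity:
v = √(2·KE/m) = √(2 × 6.4533e-19 J / 9.109e-31 kg)
v = 1.1903e+06 m/s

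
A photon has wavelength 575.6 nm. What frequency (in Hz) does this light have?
5.2083e+14 Hz

Using the wave equation: c = fλ

Solving for frequency:
f = c/λ = (3×10⁸ m/s) / (575.6×10⁻⁹ m)
f = 5.2083e+14 Hz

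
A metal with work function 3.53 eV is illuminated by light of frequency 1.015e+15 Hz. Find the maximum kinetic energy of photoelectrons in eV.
0.6677 eV

Using Einstein's photoelectric equation: KE_max = hf - φ

First, calculate the photon energy:
E_photon = hf = (6.626×10⁻³⁴ J·s)(1.015e+15 Hz)
E_photon = 4.1977 eV

Then, the maximum kinetic energy:
KE_max = E_photon - φ = 4.1977 eV - 3.53 eV = 0.6677 eV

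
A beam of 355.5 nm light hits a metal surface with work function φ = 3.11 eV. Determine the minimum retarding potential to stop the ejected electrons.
0.3776 V

The stopping potential V_s satisfies: eV_s = KE_max

First, find KE_max using Einstein's equation:
E_photon = hc/λ = 3.4876 eV
KE_max = E_photon - φ = 3.4876 - 3.11 = 0.3776 eV

Since eV_s = KE_max:
V_s = KE_max/e = 0.3776 V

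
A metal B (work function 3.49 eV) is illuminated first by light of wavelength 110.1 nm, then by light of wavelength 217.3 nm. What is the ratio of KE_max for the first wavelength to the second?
3.5073

Using Einstein's equation: KE_max = hc/λ - φ

For λ₁ = 110.1 nm:
E₁ = hc/λ₁ = 11.2611 eV
KE₁ = E₁ - φ = 11.2611 - 3.49 = 7.7711 eV

For λ₂ = 217.3 nm:
E₂ = hc/λ₂ = 5.7057 eV
KE₂ = E₂ - φ = 5.7057 - 3.49 = 2.2157 eV

Ratio: KE₁/KE₂ = 7.7711/2.2157 = 3.5073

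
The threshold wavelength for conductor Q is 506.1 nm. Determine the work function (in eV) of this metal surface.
2.45 eV

At the threshold wavelength, photon energy equals work function:
φ = hc/λ₀

Calculating:
φ = (6.626×10⁻³⁴ J·s)(3×10⁸ m/s) / (506.1×10⁻⁹ m)
φ = 2.45 eV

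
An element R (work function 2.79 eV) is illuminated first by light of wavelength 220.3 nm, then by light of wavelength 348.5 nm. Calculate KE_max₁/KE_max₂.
3.6969

Using Einstein's equation: KE_max = hc/λ - φ

For λ₁ = 220.3 nm:
E₁ = hc/λ₁ = 5.6280 eV
KE₁ = E₁ - φ = 5.6280 - 2.79 = 2.8380 eV

For λ₂ = 348.5 nm:
E₂ = hc/λ₂ = 3.5577 eV
KE₂ = E₂ - φ = 3.5577 - 2.79 = 0.7677 eV

Ratio: KE₁/KE₂ = 2.8380/0.7677 = 3.6969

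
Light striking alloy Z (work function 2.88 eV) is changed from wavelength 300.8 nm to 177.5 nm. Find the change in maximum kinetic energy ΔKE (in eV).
2.8632 eV

Using Einstein's equation: KE_max = hc/λ - φ

For λ₁ = 300.8 nm:
KE₁ = hc/λ₁ - φ = 4.1218 - 2.88 = 1.2418 eV

For λ₂ = 177.5 nm:
KE₂ = hc/λ₂ - φ = 6.9850 - 2.88 = 4.1050 eV

Change in KE:
ΔKE = KE₂ - KE₁ = 4.1050 - 1.2418 = 2.8632 eV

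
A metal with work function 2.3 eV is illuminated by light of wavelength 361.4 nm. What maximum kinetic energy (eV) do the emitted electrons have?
1.1307 eV

Using Einstein's photoelectric equation: KE_max = hf - φ = hc/λ - φ

First, calculate the photon energy:
E_photon = hc/λ = (6.626×10⁻³⁴ J·s)(3×10⁸ m/s) / (361.4×10⁻⁹ m)
E_photon = 3.4307 eV

Then, the maximum kinetic energy:
KE_max = E_photon - φ = 3.4307 eV - 2.3 eV = 1.1307 eV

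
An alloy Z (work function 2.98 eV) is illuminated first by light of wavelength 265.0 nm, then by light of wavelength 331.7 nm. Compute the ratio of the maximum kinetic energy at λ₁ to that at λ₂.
2.2414

Using Einstein's equation: KE_max = hc/λ - φ

For λ₁ = 265.0 nm:
E₁ = hc/λ₁ = 4.6786 eV
KE₁ = E₁ - φ = 4.6786 - 2.98 = 1.6986 eV

For λ₂ = 331.7 nm:
E₂ = hc/λ₂ = 3.7378 eV
KE₂ = E₂ - φ = 3.7378 - 2.98 = 0.7578 eV

Ratio: KE₁/KE₂ = 1.6986/0.7578 = 2.2414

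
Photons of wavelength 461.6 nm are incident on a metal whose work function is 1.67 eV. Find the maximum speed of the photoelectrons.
5.9781e+05 m/s

First, find the maximum kinetic energy:
E_photon = hc/λ = 2.6860 eV
KE_max = E_photon - φ = 2.6860 - 1.67 = 1.0160 eV

Convert to Joules: KE_max = 1.0160 × 1.602×10⁻¹⁹ J = 1.6278e-19 J

Then use KE = ½mv² to find velocity:
v = √(2·KE/m) = √(2 × 1.6278e-19 J / 9.109e-31 kg)
v = 5.9781e+05 m/s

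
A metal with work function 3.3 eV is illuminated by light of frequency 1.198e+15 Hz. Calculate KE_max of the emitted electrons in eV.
1.6545 eV

Using Einstein's photoelectric equation: KE_max = hf - φ

First, calculate the photon energy:
E_photon = hf = (6.626×10⁻³⁴ J·s)(1.198e+15 Hz)
E_photon = 4.9545 eV

Then, the maximum kinetic energy:
KE_max = E_photon - φ = 4.9545 eV - 3.3 eV = 1.6545 eV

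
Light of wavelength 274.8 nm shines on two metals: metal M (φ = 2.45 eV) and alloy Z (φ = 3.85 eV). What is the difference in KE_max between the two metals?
1.4000 eV

Using KE_max = hc/λ - φ for each metal:

Photon energy: E = hc/λ = 4.5118 eV

For metal M (φ₁ = 2.45 eV):
KE₁ = E - φ₁ = 4.5118 - 2.45 = 2.0618 eV

For alloy Z (φ₂ = 3.85 eV):
KE₂ = E - φ₂ = 4.5118 - 3.85 = 0.6618 eV

Difference:
ΔKE = KE₁ - KE₂ = 2.0618 - 0.6618 = 1.4000 eV

Note: The difference equals the difference in work functions: 3.85 - 2.45 = 1.40 eV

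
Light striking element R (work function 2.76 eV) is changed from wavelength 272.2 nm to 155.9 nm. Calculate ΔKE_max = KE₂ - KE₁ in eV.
3.3979 eV

Using Einstein's equation: KE_max = hc/λ - φ

For λ₁ = 272.2 nm:
KE₁ = hc/λ₁ - φ = 4.5549 - 2.76 = 1.7949 eV

For λ₂ = 155.9 nm:
KE₂ = hc/λ₂ - φ = 7.9528 - 2.76 = 5.1928 eV

Change in KE:
ΔKE = KE₂ - KE₁ = 5.1928 - 1.7949 = 3.3979 eV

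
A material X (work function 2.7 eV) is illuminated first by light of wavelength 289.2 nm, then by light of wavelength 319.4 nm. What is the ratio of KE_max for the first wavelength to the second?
1.3430

Using Einstein's equation: KE_max = hc/λ - φ

For λ₁ = 289.2 nm:
E₁ = hc/λ₁ = 4.2871 eV
KE₁ = E₁ - φ = 4.2871 - 2.7 = 1.5871 eV

For λ₂ = 319.4 nm:
E₂ = hc/λ₂ = 3.8818 eV
KE₂ = E₂ - φ = 3.8818 - 2.7 = 1.1818 eV

Ratio: KE₁/KE₂ = 1.5871/1.1818 = 1.3430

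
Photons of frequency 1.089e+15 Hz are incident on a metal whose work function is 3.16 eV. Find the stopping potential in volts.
1.3437 V

The stopping potential V_s satisfies: eV_s = KE_max

First, find KE_max using Einstein's equation:
E_photon = hf = (6.626×10⁻³⁴ J·s)(1.089e+15 Hz) = 4.5037 eV
KE_max = E_photon - φ = 4.5037 - 3.16 = 1.3437 eV

Since eV_s = KE_max:
V_s = KE_max/e = 1.3437 V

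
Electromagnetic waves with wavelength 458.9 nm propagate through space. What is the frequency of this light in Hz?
6.5328e+14 Hz

Using the wave equation: c = fλ

Solving for frequency:
f = c/λ = (3×10⁸ m/s) / (458.9×10⁻⁹ m)
f = 6.5328e+14 Hz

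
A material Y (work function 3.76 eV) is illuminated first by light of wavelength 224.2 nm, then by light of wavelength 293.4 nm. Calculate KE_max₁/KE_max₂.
3.8003

Using Einstein's equation: KE_max = hc/λ - φ

For λ₁ = 224.2 nm:
E₁ = hc/λ₁ = 5.5301 eV
KE₁ = E₁ - φ = 5.5301 - 3.76 = 1.7701 eV

For λ₂ = 293.4 nm:
E₂ = hc/λ₂ = 4.2258 eV
KE₂ = E₂ - φ = 4.2258 - 3.76 = 0.4658 eV

Ratio: KE₁/KE₂ = 1.7701/0.4658 = 3.8003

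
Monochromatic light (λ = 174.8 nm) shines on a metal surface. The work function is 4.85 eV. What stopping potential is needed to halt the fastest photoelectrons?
2.2429 V

The stopping potential V_s satisfies: eV_s = KE_max

First, find KE_max using Einstein's equation:
E_photon = hc/λ = 7.0929 eV
KE_max = E_photon - φ = 7.0929 - 4.85 = 2.2429 eV

Since eV_s = KE_max:
V_s = KE_max/e = 2.2429 V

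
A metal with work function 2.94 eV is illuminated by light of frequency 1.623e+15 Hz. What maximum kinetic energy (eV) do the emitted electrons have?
3.7722 eV

Using Einstein's photoelectric equation: KE_max = hf - φ

First, calculate the photon energy:
E_photon = hf = (6.626×10⁻³⁴ J·s)(1.623e+15 Hz)
E_photon = 6.7122 eV

Then, the maximum kinetic energy:
KE_max = E_photon - φ = 6.7122 eV - 2.94 eV = 3.7722 eV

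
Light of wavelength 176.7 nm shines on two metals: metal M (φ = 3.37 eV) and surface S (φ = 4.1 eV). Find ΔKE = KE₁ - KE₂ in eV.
0.7300 eV

Using KE_max = hc/λ - φ for each metal:

Photon energy: E = hc/λ = 7.0166 eV

For metal M (φ₁ = 3.37 eV):
KE₁ = E - φ₁ = 7.0166 - 3.37 = 3.6466 eV

For surface S (φ₂ = 4.1 eV):
KE₂ = E - φ₂ = 7.0166 - 4.1 = 2.9166 eV

Difference:
ΔKE = KE₁ - KE₂ = 3.6466 - 2.9166 = 0.7300 eV

Note: The difference equals the difference in work functions: 4.1 - 3.37 = 0.73 eV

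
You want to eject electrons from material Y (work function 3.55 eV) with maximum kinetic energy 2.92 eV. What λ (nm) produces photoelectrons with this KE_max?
191.63 nm

From Einstein's equation: KE_max = hc/λ - φ

Rearranging for λ:
hc/λ = KE_max + φ
λ = hc/(KE_max + φ)

Required photon energy:
E_photon = KE_max + φ = 2.92 + 3.55 = 6.47 eV

Required wavelength:
λ = hc/E_photon = (6.626×10⁻³⁴)(3×10⁸) / (6.47 × 1.602×10⁻¹⁹)
λ = 191.63 nm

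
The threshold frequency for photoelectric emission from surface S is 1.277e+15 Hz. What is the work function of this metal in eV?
5.28 eV

At the threshold frequency, photon energy equals work function:
φ = hf₀

Calculating:
φ = (6.626×10⁻³⁴ J·s)(1.277e+15 Hz)
φ = 5.28 eV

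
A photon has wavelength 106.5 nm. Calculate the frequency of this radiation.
2.8150e+15 Hz

Using the wave equation: c = fλ

Solving for frequency:
f = c/λ = (3×10⁸ m/s) / (106.5×10⁻⁹ m)
f = 2.8150e+15 Hz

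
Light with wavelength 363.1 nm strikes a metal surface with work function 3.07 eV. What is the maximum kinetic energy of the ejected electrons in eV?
0.3446 eV

Using Einstein's photoelectric equation: KE_max = hf - φ = hc/λ - φ

First, calculate the photon energy:
E_photon = hc/λ = (6.626×10⁻³⁴ J·s)(3×10⁸ m/s) / (363.1×10⁻⁹ m)
E_photon = 3.4146 eV

Then, the maximum kinetic energy:
KE_max = E_photon - φ = 3.4146 eV - 3.07 eV = 0.3446 eV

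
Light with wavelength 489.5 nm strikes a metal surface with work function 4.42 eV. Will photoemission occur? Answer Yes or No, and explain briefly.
No

For photoemission, the photon energy must exceed the work function.

Photon energy: E = hc/λ = 2.5329 eV
Work function: φ = 4.42 eV

Since E_photon (2.5329 eV) < φ (4.42 eV), photoemission will NOT occur.
The threshold wavelength is λ₀ = hc/φ = 280.5 nm.
Since 489.5 nm > 280.5 nm, the photons lack sufficient energy.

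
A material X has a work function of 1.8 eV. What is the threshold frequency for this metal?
4.3524e+14 Hz

The threshold frequency is when the photon energy equals the work function:
hf₀ = φ

Solving for f₀:
f₀ = φ/h = (1.8 eV × 1.602×10⁻¹⁹ J/eV) / (6.626×10⁻³⁴ J·s)
f₀ = 4.3524e+14 Hz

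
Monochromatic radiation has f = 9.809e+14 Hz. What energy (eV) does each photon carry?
4.0567 eV

Using E = hf:

E = hf = (6.626×10⁻³⁴ J·s)(9.809e+14 Hz)
E = 4.0567 eV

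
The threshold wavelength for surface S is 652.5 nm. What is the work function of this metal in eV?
1.90 eV

At the threshold wavelength, photon energy equals work function:
φ = hc/λ₀

Calculating:
φ = (6.626×10⁻³⁴ J·s)(3×10⁸ m/s) / (652.5×10⁻⁹ m)
φ = 1.90 eV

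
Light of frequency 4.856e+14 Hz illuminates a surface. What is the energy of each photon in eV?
2.0083 eV

Using E = hf:

E = hf = (6.626×10⁻³⁴ J·s)(4.856e+14 Hz)
E = 2.0083 eV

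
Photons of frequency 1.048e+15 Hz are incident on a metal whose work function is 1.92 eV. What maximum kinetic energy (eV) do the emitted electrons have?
2.4142 eV

Using Einstein's photoelectric equation: KE_max = hf - φ

First, calculate the photon energy:
E_photon = hf = (6.626×10⁻³⁴ J·s)(1.048e+15 Hz)
E_photon = 4.3342 eV

Then, the maximum kinetic energy:
KE_max = E_photon - φ = 4.3342 eV - 1.92 eV = 2.4142 eV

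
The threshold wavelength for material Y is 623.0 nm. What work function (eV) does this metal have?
1.99 eV

At the threshold wavelength, photon energy equals work function:
φ = hc/λ₀

Calculating:
φ = (6.626×10⁻³⁴ J·s)(3×10⁸ m/s) / (623.0×10⁻⁹ m)
φ = 1.99 eV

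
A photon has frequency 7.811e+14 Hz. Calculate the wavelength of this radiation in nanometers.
383.81 nm

Using the wave equation: c = fλ

Solving for wavelength:
λ = c/f = (3×10⁸ m/s) / (7.811e+14 Hz)
λ = 383.81 nm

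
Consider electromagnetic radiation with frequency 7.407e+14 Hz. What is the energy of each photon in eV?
3.0633 eV

Using E = hf:

E = hf = (6.626×10⁻³⁴ J·s)(7.407e+14 Hz)
E = 3.0633 eV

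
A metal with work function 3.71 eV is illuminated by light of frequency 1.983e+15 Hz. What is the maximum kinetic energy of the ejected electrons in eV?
4.4910 eV

Using Einstein's photoelectric equation: KE_max = hf - φ

First, calculate the photon energy:
E_photon = hf = (6.626×10⁻³⁴ J·s)(1.983e+15 Hz)
E_photon = 8.2010 eV

Then, the maximum kinetic energy:
KE_max = E_photon - φ = 8.2010 eV - 3.71 eV = 4.4910 eV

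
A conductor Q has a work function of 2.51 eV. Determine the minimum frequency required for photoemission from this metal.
6.0692e+14 Hz

The threshold frequency is when the photon energy equals the work function:
hf₀ = φ

Solving for f₀:
f₀ = φ/h = (2.51 eV × 1.602×10⁻¹⁹ J/eV) / (6.626×10⁻³⁴ J·s)
f₀ = 6.0692e+14 Hz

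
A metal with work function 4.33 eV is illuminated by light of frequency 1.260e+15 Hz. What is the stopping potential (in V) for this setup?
0.8809 V

The stopping potential V_s satisfies: eV_s = KE_max

First, find KE_max using Einstein's equation:
E_photon = hf = (6.626×10⁻³⁴ J·s)(1.260e+15 Hz) = 5.2109 eV
KE_max = E_photon - φ = 5.2109 - 4.33 = 0.8809 eV

Since eV_s = KE_max:
V_s = KE_max/e = 0.8809 V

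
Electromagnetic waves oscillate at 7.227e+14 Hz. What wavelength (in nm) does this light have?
414.82 nm

Using the wave equation: c = fλ

Solving for wavelength:
λ = c/f = (3×10⁸ m/s) / (7.227e+14 Hz)
λ = 414.82 nm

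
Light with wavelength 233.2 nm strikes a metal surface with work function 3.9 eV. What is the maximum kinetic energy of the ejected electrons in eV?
1.4166 eV

Using Einstein's photoelectric equation: KE_max = hf - φ = hc/λ - φ

First, calculate the photon energy:
E_photon = hc/λ = (6.626×10⁻³⁴ J·s)(3×10⁸ m/s) / (233.2×10⁻⁹ m)
E_photon = 5.3166 eV

Then, the maximum kinetic energy:
KE_max = E_photon - φ = 5.3166 eV - 3.9 eV = 1.4166 eV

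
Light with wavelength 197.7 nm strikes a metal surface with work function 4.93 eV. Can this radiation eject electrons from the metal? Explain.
Yes

For photoemission, the photon energy must exceed the work function.

Photon energy: E = hc/λ = 6.2713 eV
Work function: φ = 4.93 eV

Since E_photon (6.2713 eV) > φ (4.93 eV), photoemission WILL occur.
The threshold wavelength is λ₀ = hc/φ = 251.5 nm.
Since 197.7 nm < 251.5 nm, the light has sufficient energy.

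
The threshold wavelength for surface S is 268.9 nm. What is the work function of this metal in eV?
4.61 eV

At the threshold wavelength, photon energy equals work function:
φ = hc/λ₀

Calculating:
φ = (6.626×10⁻³⁴ J·s)(3×10⁸ m/s) / (268.9×10⁻⁹ m)
φ = 4.61 eV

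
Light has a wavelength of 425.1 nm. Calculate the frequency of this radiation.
7.0523e+14 Hz

Using the wave equation: c = fλ

Solving for frequency:
f = c/λ = (3×10⁸ m/s) / (425.1×10⁻⁹ m)
f = 7.0523e+14 Hz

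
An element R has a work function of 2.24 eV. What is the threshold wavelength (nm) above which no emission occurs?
553.50 nm

The threshold wavelength is when the photon energy equals the work function:
hc/λ₀ = φ

Solving for λ₀:
λ₀ = hc/φ = (6.626×10⁻³⁴ J·s)(3×10⁸ m/s) / (2.24 eV × 1.602×10⁻¹⁹ J/eV)
λ₀ = 553.50 nm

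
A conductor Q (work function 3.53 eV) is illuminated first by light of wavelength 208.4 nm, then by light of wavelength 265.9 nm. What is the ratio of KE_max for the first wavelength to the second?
2.1357

Using Einstein's equation: KE_max = hc/λ - φ

For λ₁ = 208.4 nm:
E₁ = hc/λ₁ = 5.9493 eV
KE₁ = E₁ - φ = 5.9493 - 3.53 = 2.4193 eV

For λ₂ = 265.9 nm:
E₂ = hc/λ₂ = 4.6628 eV
KE₂ = E₂ - φ = 4.6628 - 3.53 = 1.1328 eV

Ratio: KE₁/KE₂ = 2.4193/1.1328 = 2.1357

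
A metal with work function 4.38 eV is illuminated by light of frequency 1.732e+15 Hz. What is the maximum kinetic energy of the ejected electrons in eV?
2.7830 eV

Using Einstein's photoelectric equation: KE_max = hf - φ

First, calculate the photon energy:
E_photon = hf = (6.626×10⁻³⁴ J·s)(1.732e+15 Hz)
E_photon = 7.1630 eV

Then, the maximum kinetic energy:
KE_max = E_photon - φ = 7.1630 eV - 4.38 eV = 2.7830 eV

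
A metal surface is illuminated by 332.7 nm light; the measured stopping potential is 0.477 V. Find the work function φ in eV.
3.25 eV

The stopping potential gives the maximum kinetic energy: KE_max = eV_s = 0.477 eV

From Einstein's photoelectric equation: KE_max = hc/λ - φ
Rearranging: φ = hc/λ - KE_max

Calculate photon energy:
E_photon = hc/λ = (6.626×10⁻³⁴ J·s)(3×10⁸ m/s) / (332.7×10⁻⁹ m) = 3.7266 eV

Therefore:
φ = 3.7266 - 0.477 = 3.25 eV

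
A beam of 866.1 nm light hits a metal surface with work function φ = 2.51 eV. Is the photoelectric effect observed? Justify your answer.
No

For photoemission, the photon energy must exceed the work function.

Photon energy: E = hc/λ = 1.4315 eV
Work function: φ = 2.51 eV

Since E_photon (1.4315 eV) < φ (2.51 eV), photoemission will NOT occur.
The threshold wavelength is λ₀ = hc/φ = 494.0 nm.
Since 866.1 nm > 494.0 nm, the photons lack sufficient energy.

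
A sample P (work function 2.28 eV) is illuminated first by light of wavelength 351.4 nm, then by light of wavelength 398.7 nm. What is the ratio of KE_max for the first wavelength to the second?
1.5045

Using Einstein's equation: KE_max = hc/λ - φ

For λ₁ = 351.4 nm:
E₁ = hc/λ₁ = 3.5283 eV
KE₁ = E₁ - φ = 3.5283 - 2.28 = 1.2483 eV

For λ₂ = 398.7 nm:
E₂ = hc/λ₂ = 3.1097 eV
KE₂ = E₂ - φ = 3.1097 - 2.28 = 0.8297 eV

Ratio: KE₁/KE₂ = 1.2483/0.8297 = 1.5045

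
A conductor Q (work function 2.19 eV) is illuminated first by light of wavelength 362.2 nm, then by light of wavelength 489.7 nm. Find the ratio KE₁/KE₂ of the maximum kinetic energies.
3.6072

Using Einstein's equation: KE_max = hc/λ - φ

For λ₁ = 362.2 nm:
E₁ = hc/λ₁ = 3.4231 eV
KE₁ = E₁ - φ = 3.4231 - 2.19 = 1.2331 eV

For λ₂ = 489.7 nm:
E₂ = hc/λ₂ = 2.5318 eV
KE₂ = E₂ - φ = 2.5318 - 2.19 = 0.3418 eV

Ratio: KE₁/KE₂ = 1.2331/0.3418 = 3.6072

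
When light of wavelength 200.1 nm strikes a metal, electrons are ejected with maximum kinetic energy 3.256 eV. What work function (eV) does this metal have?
2.94 eV

From Einstein's photoelectric equation: KE_max = hf - φ = hc/λ - φ

Rearranging for φ:
φ = hc/λ - KE_max

Calculate photon energy:
E_photon = hc/λ = 6.1961 eV

Therefore:
φ = 6.1961 - 3.256 = 2.94 eV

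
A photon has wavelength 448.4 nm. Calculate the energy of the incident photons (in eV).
2.7650 eV

Using E = hf = hc/λ:

E = hc/λ = (6.626×10⁻³⁴ J·s)(3×10⁸ m/s) / (448.4×10⁻⁹ m)
E = 2.7650 eV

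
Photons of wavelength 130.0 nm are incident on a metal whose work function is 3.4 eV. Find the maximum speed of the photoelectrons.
1.4693e+06 m/s

First, find the maximum kinetic energy:
E_photon = hc/λ = 9.5372 eV
KE_max = E_photon - φ = 9.5372 - 3.4 = 6.1372 eV

Convert to Joules: KE_max = 6.1372 × 1.602×10⁻¹⁹ J = 9.8330e-19 J

Then use KE = ½mv² to find velocity:
v = √(2·KE/m) = √(2 × 9.8330e-19 J / 9.109e-31 kg)
v = 1.4693e+06 m/s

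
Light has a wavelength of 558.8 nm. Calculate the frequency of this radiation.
5.3649e+14 Hz

Using the wave equation: c = fλ

Solving for frequency:
f = c/λ = (3×10⁸ m/s) / (558.8×10⁻⁹ m)
f = 5.3649e+14 Hz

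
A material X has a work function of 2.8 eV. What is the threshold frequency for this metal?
6.7704e+14 Hz

The threshold frequency is when the photon energy equals the work function:
hf₀ = φ

Solving for f₀:
f₀ = φ/h = (2.8 eV × 1.602×10⁻¹⁹ J/eV) / (6.626×10⁻³⁴ J·s)
f₀ = 6.7704e+14 Hz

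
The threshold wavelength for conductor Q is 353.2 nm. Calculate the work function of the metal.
3.51 eV

At the threshold wavelength, photon energy equals work function:
φ = hc/λ₀

Calculating:
φ = (6.626×10⁻³⁴ J·s)(3×10⁸ m/s) / (353.2×10⁻⁹ m)
φ = 3.51 eV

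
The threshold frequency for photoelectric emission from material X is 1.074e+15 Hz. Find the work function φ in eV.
4.44 eV

At the threshold frequency, photon energy equals work function:
φ = hf₀

Calculating:
φ = (6.626×10⁻³⁴ J·s)(1.074e+15 Hz)
φ = 4.44 eV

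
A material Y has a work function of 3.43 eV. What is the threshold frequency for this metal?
8.2937e+14 Hz

The threshold frequency is when the photon energy equals the work function:
hf₀ = φ

Solving for f₀:
f₀ = φ/h = (3.43 eV × 1.602×10⁻¹⁹ J/eV) / (6.626×10⁻³⁴ J·s)
f₀ = 8.2937e+14 Hz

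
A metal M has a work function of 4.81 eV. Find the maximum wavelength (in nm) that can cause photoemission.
257.76 nm

The threshold wavelength is when the photon energy equals the work function:
hc/λ₀ = φ

Solving for λ₀:
λ₀ = hc/φ = (6.626×10⁻³⁴ J·s)(3×10⁸ m/s) / (4.81 eV × 1.602×10⁻¹⁹ J/eV)
λ₀ = 257.76 nm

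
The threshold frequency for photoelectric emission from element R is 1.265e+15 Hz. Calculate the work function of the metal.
5.23 eV

At the threshold frequency, photon energy equals work function:
φ = hf₀

Calculating:
φ = (6.626×10⁻³⁴ J·s)(1.265e+15 Hz)
φ = 5.23 eV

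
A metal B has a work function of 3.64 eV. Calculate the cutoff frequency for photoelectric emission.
8.8015e+14 Hz

The threshold frequency is when the photon energy equals the work function:
hf₀ = φ

Solving for f₀:
f₀ = φ/h = (3.64 eV × 1.602×10⁻¹⁹ J/eV) / (6.626×10⁻³⁴ J·s)
f₀ = 8.8015e+14 Hz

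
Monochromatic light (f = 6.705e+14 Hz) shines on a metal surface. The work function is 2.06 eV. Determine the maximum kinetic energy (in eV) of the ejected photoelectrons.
0.7130 eV

Using Einstein's photoelectric equation: KE_max = hf - φ

First, calculate the photon energy:
E_photon = hf = (6.626×10⁻³⁴ J·s)(6.705e+14 Hz)
E_photon = 2.7730 eV

Then, the maximum kinetic energy:
KE_max = E_photon - φ = 2.7730 eV - 2.06 eV = 0.7130 eV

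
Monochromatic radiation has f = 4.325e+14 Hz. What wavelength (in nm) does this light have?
693.16 nm

Using the wave equation: c = fλ

Solving for wavelength:
λ = c/f = (3×10⁸ m/s) / (4.325e+14 Hz)
λ = 693.16 nm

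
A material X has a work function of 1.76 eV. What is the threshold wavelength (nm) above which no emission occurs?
704.46 nm

The threshold wavelength is when the photon energy equals the work function:
hc/λ₀ = φ

Solving for λ₀:
λ₀ = hc/φ = (6.626×10⁻³⁴ J·s)(3×10⁸ m/s) / (1.76 eV × 1.602×10⁻¹⁹ J/eV)
λ₀ = 704.46 nm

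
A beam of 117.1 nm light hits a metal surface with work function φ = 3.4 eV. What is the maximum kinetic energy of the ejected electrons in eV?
7.1879 eV

Using Einstein's photoelectric equation: KE_max = hf - φ = hc/λ - φ

First, calculate the photon energy:
E_photon = hc/λ = (6.626×10⁻³⁴ J·s)(3×10⁸ m/s) / (117.1×10⁻⁹ m)
E_photon = 10.5879 eV

Then, the maximum kinetic energy:
KE_max = E_photon - φ = 10.5879 eV - 3.4 eV = 7.1879 eV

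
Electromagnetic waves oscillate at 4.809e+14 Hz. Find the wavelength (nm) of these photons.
623.40 nm

Using the wave equation: c = fλ

Solving for wavelength:
λ = c/f = (3×10⁸ m/s) / (4.809e+14 Hz)
λ = 623.40 nm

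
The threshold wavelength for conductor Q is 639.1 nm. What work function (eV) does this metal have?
1.94 eV

At the threshold wavelength, photon energy equals work function:
φ = hc/λ₀

Calculating:
φ = (6.626×10⁻³⁴ J·s)(3×10⁸ m/s) / (639.1×10⁻⁹ m)
φ = 1.94 eV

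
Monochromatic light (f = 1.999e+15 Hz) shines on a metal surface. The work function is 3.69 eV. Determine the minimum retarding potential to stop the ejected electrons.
4.5772 V

The stopping potential V_s satisfies: eV_s = KE_max

First, find KE_max using Einstein's equation:
E_photon = hf = (6.626×10⁻³⁴ J·s)(1.999e+15 Hz) = 8.2672 eV
KE_max = E_photon - φ = 8.2672 - 3.69 = 4.5772 eV

Since eV_s = KE_max:
V_s = KE_max/e = 4.5772 V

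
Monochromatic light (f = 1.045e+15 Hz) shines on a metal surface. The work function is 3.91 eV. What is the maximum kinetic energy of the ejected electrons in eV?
0.4118 eV

Using Einstein's photoelectric equation: KE_max = hf - φ

First, calculate the photon energy:
E_photon = hf = (6.626×10⁻³⁴ J·s)(1.045e+15 Hz)
E_photon = 4.3218 eV

Then, the maximum kinetic energy:
KE_max = E_photon - φ = 4.3218 eV - 3.91 eV = 0.4118 eV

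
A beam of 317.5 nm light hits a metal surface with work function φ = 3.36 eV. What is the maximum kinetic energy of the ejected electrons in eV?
0.5450 eV

Using Einstein's photoelectric equation: KE_max = hf - φ = hc/λ - φ

First, calculate the photon energy:
E_photon = hc/λ = (6.626×10⁻³⁴ J·s)(3×10⁸ m/s) / (317.5×10⁻⁹ m)
E_photon = 3.9050 eV

Then, the maximum kinetic energy:
KE_max = E_photon - φ = 3.9050 eV - 3.36 eV = 0.5450 eV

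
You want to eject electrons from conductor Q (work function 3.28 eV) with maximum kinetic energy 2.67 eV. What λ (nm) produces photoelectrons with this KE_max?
208.38 nm

From Einstein's equation: KE_max = hc/λ - φ

Rearranging for λ:
hc/λ = KE_max + φ
λ = hc/(KE_max + φ)

Required photon energy:
E_photon = KE_max + φ = 2.67 + 3.28 = 5.95 eV

Required wavelength:
λ = hc/E_photon = (6.626×10⁻³⁴)(3×10⁸) / (5.95 × 1.602×10⁻¹⁹)
λ = 208.38 nm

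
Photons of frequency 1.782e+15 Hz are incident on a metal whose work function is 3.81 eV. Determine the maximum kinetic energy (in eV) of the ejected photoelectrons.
3.5598 eV

Using Einstein's photoelectric equation: KE_max = hf - φ

First, calculate the photon energy:
E_photon = hf = (6.626×10⁻³⁴ J·s)(1.782e+15 Hz)
E_photon = 7.3698 eV

Then, the maximum kinetic energy:
KE_max = E_photon - φ = 7.3698 eV - 3.81 eV = 3.5598 eV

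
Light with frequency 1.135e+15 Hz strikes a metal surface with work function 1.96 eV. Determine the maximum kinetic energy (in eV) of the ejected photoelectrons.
2.7340 eV

Using Einstein's photoelectric equation: KE_max = hf - φ

First, calculate the photon energy:
E_photon = hf = (6.626×10⁻³⁴ J·s)(1.135e+15 Hz)
E_photon = 4.6940 eV

Then, the maximum kinetic energy:
KE_max = E_photon - φ = 4.6940 eV - 1.96 eV = 2.7340 eV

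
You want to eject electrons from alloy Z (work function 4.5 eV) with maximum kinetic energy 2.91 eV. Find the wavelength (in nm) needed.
167.32 nm

From Einstein's equation: KE_max = hc/λ - φ

Rearranging for λ:
hc/λ = KE_max + φ
λ = hc/(KE_max + φ)

Required photon energy:
E_photon = KE_max + φ = 2.91 + 4.5 = 7.41 eV

Required wavelength:
λ = hc/E_photon = (6.626×10⁻³⁴)(3×10⁸) / (7.41 × 1.602×10⁻¹⁹)
λ = 167.32 nm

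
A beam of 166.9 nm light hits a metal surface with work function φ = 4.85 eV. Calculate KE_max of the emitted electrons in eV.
2.5787 eV

Using Einstein's photoelectric equation: KE_max = hf - φ = hc/λ - φ

First, calculate the photon energy:
E_photon = hc/λ = (6.626×10⁻³⁴ J·s)(3×10⁸ m/s) / (166.9×10⁻⁹ m)
E_photon = 7.4287 eV

Then, the maximum kinetic energy:
KE_max = E_photon - φ = 7.4287 eV - 4.85 eV = 2.5787 eV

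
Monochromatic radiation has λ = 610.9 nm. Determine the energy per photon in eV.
2.0295 eV

Using E = hf = hc/λ:

E = hc/λ = (6.626×10⁻³⁴ J·s)(3×10⁸ m/s) / (610.9×10⁻⁹ m)
E = 2.0295 eV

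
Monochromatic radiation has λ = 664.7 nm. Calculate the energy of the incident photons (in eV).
1.8653 eV

Using E = hf = hc/λ:

E = hc/λ = (6.626×10⁻³⁴ J·s)(3×10⁸ m/s) / (664.7×10⁻⁹ m)
E = 1.8653 eV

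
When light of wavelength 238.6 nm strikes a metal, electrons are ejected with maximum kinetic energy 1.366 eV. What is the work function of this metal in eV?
3.83 eV

From Einstein's photoelectric equation: KE_max = hf - φ = hc/λ - φ

Rearranging for φ:
φ = hc/λ - KE_max

Calculate photon energy:
E_photon = hc/λ = 5.1963 eV

Therefore:
φ = 5.1963 - 1.366 = 3.83 eV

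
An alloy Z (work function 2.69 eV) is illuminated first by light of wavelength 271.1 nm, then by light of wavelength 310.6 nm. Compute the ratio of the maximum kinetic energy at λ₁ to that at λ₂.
1.4468

Using Einstein's equation: KE_max = hc/λ - φ

For λ₁ = 271.1 nm:
E₁ = hc/λ₁ = 4.5734 eV
KE₁ = E₁ - φ = 4.5734 - 2.69 = 1.8834 eV

For λ₂ = 310.6 nm:
E₂ = hc/λ₂ = 3.9918 eV
KE₂ = E₂ - φ = 3.9918 - 2.69 = 1.3018 eV

Ratio: KE₁/KE₂ = 1.8834/1.3018 = 1.4468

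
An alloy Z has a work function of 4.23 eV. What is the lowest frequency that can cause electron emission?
1.0228e+15 Hz

The threshold frequency is when the photon energy equals the work function:
hf₀ = φ

Solving for f₀:
f₀ = φ/h = (4.23 eV × 1.602×10⁻¹⁹ J/eV) / (6.626×10⁻³⁴ J·s)
f₀ = 1.0228e+15 Hz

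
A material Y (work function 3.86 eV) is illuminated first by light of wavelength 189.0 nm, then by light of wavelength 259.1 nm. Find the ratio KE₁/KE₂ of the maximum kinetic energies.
2.9183

Using Einstein's equation: KE_max = hc/λ - φ

For λ₁ = 189.0 nm:
E₁ = hc/λ₁ = 6.5600 eV
KE₁ = E₁ - φ = 6.5600 - 3.86 = 2.7000 eV

For λ₂ = 259.1 nm:
E₂ = hc/λ₂ = 4.7852 eV
KE₂ = E₂ - φ = 4.7852 - 3.86 = 0.9252 eV

Ratio: KE₁/KE₂ = 2.7000/0.9252 = 2.9183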